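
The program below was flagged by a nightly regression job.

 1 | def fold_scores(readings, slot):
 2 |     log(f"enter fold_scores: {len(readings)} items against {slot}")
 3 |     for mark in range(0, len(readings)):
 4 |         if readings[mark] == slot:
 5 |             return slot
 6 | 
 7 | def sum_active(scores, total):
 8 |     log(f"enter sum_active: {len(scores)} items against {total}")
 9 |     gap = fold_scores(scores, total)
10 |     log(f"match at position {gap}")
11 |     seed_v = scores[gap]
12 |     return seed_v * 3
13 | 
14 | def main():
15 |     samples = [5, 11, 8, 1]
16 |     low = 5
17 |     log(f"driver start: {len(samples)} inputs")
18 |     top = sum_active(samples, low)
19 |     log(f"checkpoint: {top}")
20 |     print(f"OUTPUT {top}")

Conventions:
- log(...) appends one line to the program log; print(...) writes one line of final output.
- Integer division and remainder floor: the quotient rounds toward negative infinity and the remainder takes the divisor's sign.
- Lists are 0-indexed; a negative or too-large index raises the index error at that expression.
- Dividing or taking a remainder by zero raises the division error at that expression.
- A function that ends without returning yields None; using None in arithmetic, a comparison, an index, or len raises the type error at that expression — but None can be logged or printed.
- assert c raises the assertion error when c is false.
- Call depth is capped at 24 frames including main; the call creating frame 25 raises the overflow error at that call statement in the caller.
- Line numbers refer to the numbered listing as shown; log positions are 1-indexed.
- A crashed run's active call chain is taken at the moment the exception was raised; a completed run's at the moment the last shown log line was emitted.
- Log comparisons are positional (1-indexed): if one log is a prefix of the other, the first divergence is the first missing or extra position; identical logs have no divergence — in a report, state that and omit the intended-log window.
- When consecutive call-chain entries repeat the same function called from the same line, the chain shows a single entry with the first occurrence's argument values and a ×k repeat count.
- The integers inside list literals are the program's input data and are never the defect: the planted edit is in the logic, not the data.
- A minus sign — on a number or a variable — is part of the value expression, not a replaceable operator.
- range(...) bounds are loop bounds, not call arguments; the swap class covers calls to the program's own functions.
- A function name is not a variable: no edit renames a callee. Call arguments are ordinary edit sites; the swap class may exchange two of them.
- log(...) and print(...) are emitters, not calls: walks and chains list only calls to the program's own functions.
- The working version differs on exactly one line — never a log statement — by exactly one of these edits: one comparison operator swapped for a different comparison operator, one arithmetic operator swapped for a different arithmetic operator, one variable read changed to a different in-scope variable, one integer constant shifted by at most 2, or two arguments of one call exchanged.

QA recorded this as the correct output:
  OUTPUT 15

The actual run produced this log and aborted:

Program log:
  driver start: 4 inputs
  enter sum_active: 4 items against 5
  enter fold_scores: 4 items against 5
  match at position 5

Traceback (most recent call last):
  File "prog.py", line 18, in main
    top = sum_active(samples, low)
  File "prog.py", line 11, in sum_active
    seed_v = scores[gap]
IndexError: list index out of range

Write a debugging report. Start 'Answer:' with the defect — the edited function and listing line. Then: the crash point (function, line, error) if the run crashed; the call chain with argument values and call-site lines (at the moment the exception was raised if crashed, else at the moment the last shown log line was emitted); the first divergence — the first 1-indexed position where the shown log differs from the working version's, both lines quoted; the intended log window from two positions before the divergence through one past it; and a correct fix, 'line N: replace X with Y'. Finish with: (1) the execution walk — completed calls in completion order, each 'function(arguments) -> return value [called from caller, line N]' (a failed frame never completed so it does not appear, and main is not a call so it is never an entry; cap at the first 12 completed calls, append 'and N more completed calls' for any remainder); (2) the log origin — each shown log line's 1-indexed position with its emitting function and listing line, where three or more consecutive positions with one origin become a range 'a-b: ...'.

Answer: the defect is in fold_scores at line 5.
Key fact: Log line 4 is where behavior first shows: 'match at position 5' appears instead of 'match at position 0'.
Crash: sum_active, line 11, IndexError.
Call chain: main -> sum_active([5, 11, 8, 1], 5) (called at line 18).
First divergence: position 4 — shown 'match at position 5', intended 'match at position 0'.
Intended log window:
  2: enter sum_active: 4 items against 5
  3: enter fold_scores: 4 items against 5
  4: match at position 0
  5: checkpoint: 15
Execution walk:
  fold_scores([5, 11, 8, 1], 5) -> 5  [called from sum_active, line 9]
Origin of each log line:
  1: logged in main at line 17
  2: logged in sum_active at line 8
  3: logged in fold_scores at line 2
  4: logged in sum_active at line 10
A correct fix: line 5: replace `slot` with `mark`.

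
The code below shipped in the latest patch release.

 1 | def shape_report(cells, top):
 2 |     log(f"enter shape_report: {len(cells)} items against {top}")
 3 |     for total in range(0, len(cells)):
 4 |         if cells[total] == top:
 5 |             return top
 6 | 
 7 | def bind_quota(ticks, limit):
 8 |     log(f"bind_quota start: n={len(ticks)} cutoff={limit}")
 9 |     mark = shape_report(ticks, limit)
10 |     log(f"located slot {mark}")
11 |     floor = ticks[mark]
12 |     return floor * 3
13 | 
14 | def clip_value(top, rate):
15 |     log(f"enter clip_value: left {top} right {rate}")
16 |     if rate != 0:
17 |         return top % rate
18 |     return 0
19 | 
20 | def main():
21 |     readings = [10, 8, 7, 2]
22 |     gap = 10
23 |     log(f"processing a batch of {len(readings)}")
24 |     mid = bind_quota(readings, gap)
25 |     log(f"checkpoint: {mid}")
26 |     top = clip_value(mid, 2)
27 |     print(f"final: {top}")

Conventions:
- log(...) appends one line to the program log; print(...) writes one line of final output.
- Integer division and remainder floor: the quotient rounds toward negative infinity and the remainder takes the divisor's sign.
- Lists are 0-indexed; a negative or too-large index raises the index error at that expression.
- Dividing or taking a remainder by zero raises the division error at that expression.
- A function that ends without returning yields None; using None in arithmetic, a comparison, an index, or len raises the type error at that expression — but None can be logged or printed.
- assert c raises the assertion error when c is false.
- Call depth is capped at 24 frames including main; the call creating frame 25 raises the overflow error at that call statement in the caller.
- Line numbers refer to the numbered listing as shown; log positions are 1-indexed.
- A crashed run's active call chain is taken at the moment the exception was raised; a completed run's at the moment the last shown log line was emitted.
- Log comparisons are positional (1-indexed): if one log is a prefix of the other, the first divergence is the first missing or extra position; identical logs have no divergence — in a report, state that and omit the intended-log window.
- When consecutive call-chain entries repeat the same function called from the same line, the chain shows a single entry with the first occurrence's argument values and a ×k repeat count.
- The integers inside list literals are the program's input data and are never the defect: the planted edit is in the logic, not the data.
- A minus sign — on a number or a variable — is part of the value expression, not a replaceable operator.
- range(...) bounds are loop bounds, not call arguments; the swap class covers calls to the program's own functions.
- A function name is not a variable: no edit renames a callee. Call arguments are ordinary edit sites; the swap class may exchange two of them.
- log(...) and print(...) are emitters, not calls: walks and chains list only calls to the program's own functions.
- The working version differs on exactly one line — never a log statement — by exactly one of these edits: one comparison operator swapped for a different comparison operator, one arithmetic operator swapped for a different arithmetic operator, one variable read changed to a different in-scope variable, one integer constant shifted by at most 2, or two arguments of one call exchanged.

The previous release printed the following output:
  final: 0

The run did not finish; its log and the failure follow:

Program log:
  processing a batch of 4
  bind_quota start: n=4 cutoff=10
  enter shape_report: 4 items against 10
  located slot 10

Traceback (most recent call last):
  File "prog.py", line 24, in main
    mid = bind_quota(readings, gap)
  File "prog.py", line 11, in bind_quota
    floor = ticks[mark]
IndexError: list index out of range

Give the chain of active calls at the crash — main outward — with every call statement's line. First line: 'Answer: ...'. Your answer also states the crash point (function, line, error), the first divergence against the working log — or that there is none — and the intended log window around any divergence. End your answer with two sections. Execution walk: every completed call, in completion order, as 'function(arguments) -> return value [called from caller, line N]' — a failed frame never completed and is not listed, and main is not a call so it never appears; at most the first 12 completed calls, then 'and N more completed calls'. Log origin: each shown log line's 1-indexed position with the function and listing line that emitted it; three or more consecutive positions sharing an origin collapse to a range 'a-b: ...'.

Answer: main -> bind_quota (called at line 24).
Core observation: At log position 4 the runs split — shown 'located slot 10', but the working version logs 'located slot 0'.
Crash: bind_quota, line 11, IndexError.
First divergence: position 4 — the shown line 'located slot 10' should read 'located slot 0'.
Intended log window:
  2: bind_quota start: n=4 cutoff=10
  3: enter shape_report: 4 items against 10
  4: located slot 0
  5: checkpoint: 30
Execution walk:
  shape_report([10, 8, 7, 2], 10) -> 10  [called from bind_quota, line 9]
Log line origins:
  1 — main, line 23
  2 — bind_quota, line 8
  3 — shape_report, line 2
  4 — bind_quota, line 10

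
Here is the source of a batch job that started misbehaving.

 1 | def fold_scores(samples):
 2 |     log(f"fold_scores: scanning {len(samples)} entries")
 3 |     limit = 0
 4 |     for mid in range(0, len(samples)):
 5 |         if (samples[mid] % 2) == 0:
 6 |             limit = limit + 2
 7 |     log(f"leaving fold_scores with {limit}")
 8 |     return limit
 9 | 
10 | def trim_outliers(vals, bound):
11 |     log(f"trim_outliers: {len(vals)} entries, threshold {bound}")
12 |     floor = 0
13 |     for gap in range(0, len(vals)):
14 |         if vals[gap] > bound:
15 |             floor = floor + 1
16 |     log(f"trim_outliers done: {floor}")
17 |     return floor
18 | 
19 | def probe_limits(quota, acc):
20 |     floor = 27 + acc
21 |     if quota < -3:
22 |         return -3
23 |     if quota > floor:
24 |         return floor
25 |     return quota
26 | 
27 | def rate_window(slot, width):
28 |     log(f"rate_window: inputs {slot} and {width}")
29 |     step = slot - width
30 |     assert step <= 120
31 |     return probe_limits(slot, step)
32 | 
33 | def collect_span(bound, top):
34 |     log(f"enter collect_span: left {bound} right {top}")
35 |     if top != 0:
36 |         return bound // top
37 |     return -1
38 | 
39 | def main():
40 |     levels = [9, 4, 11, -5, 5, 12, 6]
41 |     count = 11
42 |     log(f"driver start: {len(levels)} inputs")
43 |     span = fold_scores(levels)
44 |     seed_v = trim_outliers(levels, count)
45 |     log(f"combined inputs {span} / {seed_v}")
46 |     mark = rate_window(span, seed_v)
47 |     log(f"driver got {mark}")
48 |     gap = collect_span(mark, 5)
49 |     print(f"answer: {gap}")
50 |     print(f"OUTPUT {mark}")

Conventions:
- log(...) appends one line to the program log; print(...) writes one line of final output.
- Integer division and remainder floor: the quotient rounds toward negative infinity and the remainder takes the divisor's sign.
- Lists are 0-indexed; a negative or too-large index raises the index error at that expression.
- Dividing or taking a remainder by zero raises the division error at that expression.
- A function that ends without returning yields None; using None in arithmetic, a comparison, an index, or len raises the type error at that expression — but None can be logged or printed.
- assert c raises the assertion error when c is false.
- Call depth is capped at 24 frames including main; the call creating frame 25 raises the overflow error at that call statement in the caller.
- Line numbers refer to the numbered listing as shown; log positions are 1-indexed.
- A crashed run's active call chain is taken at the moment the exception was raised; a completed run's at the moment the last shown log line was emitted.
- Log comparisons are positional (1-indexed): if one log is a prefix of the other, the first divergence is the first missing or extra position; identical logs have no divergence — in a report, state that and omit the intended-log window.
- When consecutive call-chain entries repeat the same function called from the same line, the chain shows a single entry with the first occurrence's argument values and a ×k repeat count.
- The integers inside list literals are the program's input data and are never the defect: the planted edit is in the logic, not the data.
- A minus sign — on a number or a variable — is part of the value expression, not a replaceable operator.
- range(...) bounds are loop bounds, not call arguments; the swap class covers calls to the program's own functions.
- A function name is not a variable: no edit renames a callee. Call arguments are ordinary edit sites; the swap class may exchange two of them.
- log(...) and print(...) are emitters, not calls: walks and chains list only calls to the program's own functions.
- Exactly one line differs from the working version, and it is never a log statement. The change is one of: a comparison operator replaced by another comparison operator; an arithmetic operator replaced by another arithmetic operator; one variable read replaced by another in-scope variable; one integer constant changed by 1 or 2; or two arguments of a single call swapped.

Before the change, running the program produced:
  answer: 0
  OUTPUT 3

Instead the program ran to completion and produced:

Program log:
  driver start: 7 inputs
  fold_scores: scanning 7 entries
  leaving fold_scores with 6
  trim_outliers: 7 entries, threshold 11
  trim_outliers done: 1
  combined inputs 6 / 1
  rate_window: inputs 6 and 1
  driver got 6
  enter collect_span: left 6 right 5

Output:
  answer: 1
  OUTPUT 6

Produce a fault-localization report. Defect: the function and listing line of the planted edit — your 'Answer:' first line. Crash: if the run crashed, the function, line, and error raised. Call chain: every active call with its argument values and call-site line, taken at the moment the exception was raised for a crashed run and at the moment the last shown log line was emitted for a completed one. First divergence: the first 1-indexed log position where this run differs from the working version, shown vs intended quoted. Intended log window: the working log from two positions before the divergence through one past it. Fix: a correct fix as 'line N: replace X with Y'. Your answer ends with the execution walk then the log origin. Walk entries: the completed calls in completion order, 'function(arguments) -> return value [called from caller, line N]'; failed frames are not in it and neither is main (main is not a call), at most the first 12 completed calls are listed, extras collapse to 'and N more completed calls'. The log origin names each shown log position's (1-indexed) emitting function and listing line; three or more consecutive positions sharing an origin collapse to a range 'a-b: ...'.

Answer: the defect is in fold_scores at line 6.
Key fact: Position 3 is the first bad log line: 'leaving fold_scores with 6' should read 'leaving fold_scores with 3'.
Call chain: main -> collect_span(6, 5) (called at line 48).
First divergence: position 3 — the shown line 'leaving fold_scores with 6' should read 'leaving fold_scores with 3'.
Intended log window:
  1: driver start: 7 inputs
  2: fold_scores: scanning 7 entries
  3: leaving fold_scores with 3
  4: trim_outliers: 7 entries, threshold 11
Execution walk:
  fold_scores([9, 4, 11, -5, 5, 12, 6]) -> 6  [called from main, line 43]
  trim_outliers([9, 4, 11, -5, 5, 12, 6], 11) -> 1  [called from main, line 44]
  probe_limits(6, 5) -> 6  [called from rate_window, line 31]
  rate_window(6, 1) -> 6  [called from main, line 46]
  collect_span(6, 5) -> 1  [called from main, line 48]
Origin of each log line:
  1 — main, line 42
  2 — fold_scores, line 2
  3 — fold_scores, line 7
  4 — trim_outliers, line 11
  5 — trim_outliers, line 16
  6 — main, line 45
  7 — rate_window, line 28
  8 — main, line 47
  9 — collect_span, line 34
A correct fix: line 6: replace `2` with `1`.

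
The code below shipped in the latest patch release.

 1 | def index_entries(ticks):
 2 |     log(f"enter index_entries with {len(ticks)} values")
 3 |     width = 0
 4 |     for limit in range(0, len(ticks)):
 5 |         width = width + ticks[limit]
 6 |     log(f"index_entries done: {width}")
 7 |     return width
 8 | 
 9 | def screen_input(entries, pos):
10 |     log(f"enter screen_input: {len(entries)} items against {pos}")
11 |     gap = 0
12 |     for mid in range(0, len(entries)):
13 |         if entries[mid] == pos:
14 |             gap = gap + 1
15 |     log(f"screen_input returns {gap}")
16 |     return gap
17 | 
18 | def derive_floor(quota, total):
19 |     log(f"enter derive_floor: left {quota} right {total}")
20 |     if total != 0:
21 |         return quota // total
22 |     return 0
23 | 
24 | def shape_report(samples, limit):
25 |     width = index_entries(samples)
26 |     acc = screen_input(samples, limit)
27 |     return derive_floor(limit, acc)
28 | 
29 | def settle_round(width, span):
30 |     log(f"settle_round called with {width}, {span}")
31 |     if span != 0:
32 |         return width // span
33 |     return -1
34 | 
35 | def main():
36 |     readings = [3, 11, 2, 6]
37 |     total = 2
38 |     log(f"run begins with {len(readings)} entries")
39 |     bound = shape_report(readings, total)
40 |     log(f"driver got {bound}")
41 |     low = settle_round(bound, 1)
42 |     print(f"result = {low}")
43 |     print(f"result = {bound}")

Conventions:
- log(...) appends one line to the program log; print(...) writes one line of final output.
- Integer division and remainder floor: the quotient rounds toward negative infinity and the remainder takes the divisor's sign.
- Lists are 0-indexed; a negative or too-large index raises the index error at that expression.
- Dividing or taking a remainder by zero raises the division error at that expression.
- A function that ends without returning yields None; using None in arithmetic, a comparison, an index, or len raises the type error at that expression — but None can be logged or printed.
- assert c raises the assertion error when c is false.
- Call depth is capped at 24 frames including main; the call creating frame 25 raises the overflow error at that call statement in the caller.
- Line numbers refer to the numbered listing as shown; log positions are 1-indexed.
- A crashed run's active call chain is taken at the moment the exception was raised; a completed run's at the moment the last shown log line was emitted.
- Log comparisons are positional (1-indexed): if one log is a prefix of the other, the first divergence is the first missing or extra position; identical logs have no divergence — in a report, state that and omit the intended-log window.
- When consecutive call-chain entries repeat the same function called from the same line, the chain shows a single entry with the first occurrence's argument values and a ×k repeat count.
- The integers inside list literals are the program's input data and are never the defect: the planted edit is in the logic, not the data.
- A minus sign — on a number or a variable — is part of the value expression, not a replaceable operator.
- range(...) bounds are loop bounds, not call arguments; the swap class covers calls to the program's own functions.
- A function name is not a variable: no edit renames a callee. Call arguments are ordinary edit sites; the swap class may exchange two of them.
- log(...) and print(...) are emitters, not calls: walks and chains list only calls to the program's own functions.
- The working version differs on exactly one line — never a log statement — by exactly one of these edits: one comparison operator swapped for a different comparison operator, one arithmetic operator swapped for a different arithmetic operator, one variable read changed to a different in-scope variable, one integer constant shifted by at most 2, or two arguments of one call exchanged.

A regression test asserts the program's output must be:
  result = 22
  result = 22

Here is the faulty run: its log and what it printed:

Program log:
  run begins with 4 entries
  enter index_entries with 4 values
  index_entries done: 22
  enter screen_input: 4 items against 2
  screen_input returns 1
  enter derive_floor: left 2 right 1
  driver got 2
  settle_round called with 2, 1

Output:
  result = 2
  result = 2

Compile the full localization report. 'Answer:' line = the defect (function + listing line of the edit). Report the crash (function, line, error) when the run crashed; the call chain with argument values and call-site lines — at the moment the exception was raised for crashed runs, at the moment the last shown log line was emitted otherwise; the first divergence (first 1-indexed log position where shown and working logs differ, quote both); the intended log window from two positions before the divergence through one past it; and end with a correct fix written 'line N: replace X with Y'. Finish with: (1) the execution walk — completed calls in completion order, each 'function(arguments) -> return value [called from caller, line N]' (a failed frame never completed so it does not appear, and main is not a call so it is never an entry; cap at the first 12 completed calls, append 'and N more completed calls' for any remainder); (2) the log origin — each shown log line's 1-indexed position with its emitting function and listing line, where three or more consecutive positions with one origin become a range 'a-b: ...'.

Answer: the defect is in shape_report at line 27.
The tell: Position 6 is the first bad log line: 'enter derive_floor: left 2 right 1' should read 'enter derive_floor: left 22 right 1'.
Call chain: main -> settle_round(2, 1) (called at line 41).
First divergence: position 6 — the shown line 'enter derive_floor: left 2 right 1' should read 'enter derive_floor: left 22 right 1'.
Intended log window:
  4: enter screen_input: 4 items against 2
  5: screen_input returns 1
  6: enter derive_floor: left 22 right 1
  7: driver got 22
Execution walk:
  index_entries([3, 11, 2, 6]) -> 22  [called from shape_report, line 25]
  screen_input([3, 11, 2, 6], 2) -> 1  [called from shape_report, line 26]
  derive_floor(2, 1) -> 2  [called from shape_report, line 27]
  shape_report([3, 11, 2, 6], 2) -> 2  [called from main, line 39]
  settle_round(2, 1) -> 2  [called from main, line 41]
Log line origins:
  1: logged in main at line 38
  2: logged in index_entries at line 2
  3: logged in index_entries at line 6
  4: logged in screen_input at line 10
  5: logged in screen_input at line 15
  6: logged in derive_floor at line 19
  7: logged in main at line 40
  8: logged in settle_round at line 30
A correct fix: line 27: replace `limit` with `width`.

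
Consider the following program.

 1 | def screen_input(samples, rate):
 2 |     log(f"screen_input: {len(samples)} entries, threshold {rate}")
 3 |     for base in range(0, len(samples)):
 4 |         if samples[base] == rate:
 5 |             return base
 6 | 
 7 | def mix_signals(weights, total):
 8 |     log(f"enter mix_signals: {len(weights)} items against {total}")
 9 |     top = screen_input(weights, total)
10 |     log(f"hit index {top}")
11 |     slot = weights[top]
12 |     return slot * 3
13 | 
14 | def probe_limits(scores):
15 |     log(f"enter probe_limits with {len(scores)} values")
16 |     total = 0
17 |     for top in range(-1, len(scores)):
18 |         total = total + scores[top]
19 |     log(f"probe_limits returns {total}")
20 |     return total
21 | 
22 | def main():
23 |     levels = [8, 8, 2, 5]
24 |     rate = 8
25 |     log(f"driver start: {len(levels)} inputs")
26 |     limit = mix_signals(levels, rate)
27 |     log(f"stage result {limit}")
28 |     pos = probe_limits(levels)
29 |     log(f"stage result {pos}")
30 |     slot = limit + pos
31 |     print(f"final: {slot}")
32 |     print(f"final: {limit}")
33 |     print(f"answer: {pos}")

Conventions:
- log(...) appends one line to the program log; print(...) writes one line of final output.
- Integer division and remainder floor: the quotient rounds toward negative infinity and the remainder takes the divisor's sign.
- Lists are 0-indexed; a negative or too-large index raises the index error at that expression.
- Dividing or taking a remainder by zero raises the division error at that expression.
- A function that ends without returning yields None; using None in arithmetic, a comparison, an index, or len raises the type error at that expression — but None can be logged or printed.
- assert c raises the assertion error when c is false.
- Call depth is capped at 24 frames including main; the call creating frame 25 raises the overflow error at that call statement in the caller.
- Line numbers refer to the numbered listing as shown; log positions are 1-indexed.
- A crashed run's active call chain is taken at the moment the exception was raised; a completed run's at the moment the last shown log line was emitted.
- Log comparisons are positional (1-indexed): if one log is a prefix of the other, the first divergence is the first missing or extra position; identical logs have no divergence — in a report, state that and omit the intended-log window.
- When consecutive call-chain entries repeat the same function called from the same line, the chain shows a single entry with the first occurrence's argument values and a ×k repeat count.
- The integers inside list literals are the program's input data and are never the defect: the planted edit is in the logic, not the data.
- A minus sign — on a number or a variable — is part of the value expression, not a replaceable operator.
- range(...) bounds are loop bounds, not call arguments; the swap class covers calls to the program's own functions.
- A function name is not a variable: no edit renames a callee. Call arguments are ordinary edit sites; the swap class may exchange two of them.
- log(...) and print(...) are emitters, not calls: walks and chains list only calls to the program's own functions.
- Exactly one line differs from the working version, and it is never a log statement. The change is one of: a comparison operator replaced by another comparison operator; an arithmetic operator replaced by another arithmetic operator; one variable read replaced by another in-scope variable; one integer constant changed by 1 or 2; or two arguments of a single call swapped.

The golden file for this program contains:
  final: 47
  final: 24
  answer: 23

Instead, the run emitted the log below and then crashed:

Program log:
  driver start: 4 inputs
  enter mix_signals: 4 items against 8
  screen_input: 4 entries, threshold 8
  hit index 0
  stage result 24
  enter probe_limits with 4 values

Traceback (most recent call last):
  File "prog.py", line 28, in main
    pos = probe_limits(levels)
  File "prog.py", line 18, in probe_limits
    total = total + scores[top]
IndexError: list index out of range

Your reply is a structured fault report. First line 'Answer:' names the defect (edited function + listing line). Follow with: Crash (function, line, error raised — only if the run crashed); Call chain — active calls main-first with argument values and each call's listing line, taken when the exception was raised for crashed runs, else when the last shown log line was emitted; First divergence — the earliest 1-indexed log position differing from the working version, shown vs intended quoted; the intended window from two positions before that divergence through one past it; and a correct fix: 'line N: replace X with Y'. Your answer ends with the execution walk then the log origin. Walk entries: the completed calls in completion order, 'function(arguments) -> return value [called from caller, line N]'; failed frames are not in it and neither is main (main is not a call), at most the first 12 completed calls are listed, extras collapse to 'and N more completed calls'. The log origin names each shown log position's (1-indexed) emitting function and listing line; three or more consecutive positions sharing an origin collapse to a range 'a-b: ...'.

Answer: the defect is in probe_limits at line 17.
Key observation: After 6 matching log lines the faulty run goes silent, while the working version continues with 'probe_limits returns 23'.
Crash: probe_limits, line 18, IndexError.
Call chain: main -> probe_limits([8, 8, 2, 5]) (called at line 28).
First divergence: position 7 (shown log ended at 6 lines; the working version continues: 'probe_limits returns 23').
Intended log window:
  5: stage result 24
  6: enter probe_limits with 4 values
  7: probe_limits returns 23
  8: stage result 23
Execution walk:
  screen_input([8, 8, 2, 5], 8) -> 0  [called from mix_signals, line 9]
  mix_signals([8, 8, 2, 5], 8) -> 24  [called from main, line 26]
Log origin:
  1: from main, line 25
  2: from mix_signals, line 8
  3: from screen_input, line 2
  4: from mix_signals, line 10
  5: from main, line 27
  6: from probe_limits, line 15
A correct fix: line 17: replace `-1` with `0`.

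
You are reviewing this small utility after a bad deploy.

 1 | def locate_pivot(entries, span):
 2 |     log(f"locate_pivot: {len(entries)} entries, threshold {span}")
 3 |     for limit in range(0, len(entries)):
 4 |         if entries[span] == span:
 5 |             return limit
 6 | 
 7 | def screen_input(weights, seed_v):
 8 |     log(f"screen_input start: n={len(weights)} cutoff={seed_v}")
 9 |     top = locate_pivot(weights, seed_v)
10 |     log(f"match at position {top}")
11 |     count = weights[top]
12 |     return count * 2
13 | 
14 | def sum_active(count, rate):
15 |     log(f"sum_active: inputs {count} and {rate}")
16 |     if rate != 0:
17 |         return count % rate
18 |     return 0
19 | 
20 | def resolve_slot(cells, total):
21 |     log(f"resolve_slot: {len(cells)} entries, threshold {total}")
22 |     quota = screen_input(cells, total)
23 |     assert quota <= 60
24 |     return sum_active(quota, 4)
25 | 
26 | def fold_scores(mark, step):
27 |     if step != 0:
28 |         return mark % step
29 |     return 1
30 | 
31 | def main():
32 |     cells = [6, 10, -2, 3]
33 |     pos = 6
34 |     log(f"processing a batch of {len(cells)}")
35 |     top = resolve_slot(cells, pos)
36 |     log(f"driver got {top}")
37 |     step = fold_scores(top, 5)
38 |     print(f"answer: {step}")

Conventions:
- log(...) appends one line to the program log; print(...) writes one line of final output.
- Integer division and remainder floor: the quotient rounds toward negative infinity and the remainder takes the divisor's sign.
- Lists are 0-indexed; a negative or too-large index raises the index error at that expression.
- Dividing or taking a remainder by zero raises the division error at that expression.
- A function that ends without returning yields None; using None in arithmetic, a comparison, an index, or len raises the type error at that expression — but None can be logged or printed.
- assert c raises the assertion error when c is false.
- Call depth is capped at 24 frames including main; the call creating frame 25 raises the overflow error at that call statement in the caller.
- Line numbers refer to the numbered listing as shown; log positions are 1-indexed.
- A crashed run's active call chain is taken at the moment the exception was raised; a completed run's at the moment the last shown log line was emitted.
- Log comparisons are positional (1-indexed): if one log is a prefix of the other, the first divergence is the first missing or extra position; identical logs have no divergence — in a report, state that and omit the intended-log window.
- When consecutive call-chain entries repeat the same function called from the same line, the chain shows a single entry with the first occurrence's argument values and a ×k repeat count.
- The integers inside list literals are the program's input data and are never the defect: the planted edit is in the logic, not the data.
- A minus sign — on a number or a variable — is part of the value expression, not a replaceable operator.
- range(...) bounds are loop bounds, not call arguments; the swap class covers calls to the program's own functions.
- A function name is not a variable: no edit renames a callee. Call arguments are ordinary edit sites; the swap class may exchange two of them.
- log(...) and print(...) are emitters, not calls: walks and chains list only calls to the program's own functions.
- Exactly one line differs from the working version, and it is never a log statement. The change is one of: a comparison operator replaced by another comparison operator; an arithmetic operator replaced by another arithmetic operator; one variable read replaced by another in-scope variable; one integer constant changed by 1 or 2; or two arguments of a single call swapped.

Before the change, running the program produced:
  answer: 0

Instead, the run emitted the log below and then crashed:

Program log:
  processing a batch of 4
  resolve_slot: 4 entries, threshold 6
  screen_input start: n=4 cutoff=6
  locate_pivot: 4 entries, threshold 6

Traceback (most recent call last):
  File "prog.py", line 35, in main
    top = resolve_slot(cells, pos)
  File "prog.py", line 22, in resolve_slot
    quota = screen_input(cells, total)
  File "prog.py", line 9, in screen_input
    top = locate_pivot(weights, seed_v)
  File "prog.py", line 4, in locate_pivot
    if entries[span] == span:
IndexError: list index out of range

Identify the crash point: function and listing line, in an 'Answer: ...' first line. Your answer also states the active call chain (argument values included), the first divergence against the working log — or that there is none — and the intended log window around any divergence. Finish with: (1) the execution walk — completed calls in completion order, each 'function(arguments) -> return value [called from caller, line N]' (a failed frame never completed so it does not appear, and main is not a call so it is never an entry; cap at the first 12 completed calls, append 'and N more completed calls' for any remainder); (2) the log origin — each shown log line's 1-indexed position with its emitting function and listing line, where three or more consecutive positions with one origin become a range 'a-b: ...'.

Answer: the error was raised in locate_pivot, line 4.
Key fact: A complete run would log 'match at position 0' next, but this one stopped at 4 lines.
Call chain: main -> resolve_slot([6, 10, -2, 3], 6) (called at line 35) -> screen_input([6, 10, -2, 3], 6) (called at line 22) -> locate_pivot([6, 10, -2, 3], 6) (called at line 9).
First divergence: position 5 — after 4 matching lines the faulty run goes silent; intended next line 'match at position 0'.
Intended log window:
  3: screen_input start: n=4 cutoff=6
  4: locate_pivot: 4 entries, threshold 6
  5: match at position 0
  6: sum_active: inputs 12 and 4
Execution walk:
  (no call completed)
Origin of each log line:
  1: logged in main at line 34
  2: logged in resolve_slot at line 21
  3: logged in screen_input at line 8
  4: logged in locate_pivot at line 2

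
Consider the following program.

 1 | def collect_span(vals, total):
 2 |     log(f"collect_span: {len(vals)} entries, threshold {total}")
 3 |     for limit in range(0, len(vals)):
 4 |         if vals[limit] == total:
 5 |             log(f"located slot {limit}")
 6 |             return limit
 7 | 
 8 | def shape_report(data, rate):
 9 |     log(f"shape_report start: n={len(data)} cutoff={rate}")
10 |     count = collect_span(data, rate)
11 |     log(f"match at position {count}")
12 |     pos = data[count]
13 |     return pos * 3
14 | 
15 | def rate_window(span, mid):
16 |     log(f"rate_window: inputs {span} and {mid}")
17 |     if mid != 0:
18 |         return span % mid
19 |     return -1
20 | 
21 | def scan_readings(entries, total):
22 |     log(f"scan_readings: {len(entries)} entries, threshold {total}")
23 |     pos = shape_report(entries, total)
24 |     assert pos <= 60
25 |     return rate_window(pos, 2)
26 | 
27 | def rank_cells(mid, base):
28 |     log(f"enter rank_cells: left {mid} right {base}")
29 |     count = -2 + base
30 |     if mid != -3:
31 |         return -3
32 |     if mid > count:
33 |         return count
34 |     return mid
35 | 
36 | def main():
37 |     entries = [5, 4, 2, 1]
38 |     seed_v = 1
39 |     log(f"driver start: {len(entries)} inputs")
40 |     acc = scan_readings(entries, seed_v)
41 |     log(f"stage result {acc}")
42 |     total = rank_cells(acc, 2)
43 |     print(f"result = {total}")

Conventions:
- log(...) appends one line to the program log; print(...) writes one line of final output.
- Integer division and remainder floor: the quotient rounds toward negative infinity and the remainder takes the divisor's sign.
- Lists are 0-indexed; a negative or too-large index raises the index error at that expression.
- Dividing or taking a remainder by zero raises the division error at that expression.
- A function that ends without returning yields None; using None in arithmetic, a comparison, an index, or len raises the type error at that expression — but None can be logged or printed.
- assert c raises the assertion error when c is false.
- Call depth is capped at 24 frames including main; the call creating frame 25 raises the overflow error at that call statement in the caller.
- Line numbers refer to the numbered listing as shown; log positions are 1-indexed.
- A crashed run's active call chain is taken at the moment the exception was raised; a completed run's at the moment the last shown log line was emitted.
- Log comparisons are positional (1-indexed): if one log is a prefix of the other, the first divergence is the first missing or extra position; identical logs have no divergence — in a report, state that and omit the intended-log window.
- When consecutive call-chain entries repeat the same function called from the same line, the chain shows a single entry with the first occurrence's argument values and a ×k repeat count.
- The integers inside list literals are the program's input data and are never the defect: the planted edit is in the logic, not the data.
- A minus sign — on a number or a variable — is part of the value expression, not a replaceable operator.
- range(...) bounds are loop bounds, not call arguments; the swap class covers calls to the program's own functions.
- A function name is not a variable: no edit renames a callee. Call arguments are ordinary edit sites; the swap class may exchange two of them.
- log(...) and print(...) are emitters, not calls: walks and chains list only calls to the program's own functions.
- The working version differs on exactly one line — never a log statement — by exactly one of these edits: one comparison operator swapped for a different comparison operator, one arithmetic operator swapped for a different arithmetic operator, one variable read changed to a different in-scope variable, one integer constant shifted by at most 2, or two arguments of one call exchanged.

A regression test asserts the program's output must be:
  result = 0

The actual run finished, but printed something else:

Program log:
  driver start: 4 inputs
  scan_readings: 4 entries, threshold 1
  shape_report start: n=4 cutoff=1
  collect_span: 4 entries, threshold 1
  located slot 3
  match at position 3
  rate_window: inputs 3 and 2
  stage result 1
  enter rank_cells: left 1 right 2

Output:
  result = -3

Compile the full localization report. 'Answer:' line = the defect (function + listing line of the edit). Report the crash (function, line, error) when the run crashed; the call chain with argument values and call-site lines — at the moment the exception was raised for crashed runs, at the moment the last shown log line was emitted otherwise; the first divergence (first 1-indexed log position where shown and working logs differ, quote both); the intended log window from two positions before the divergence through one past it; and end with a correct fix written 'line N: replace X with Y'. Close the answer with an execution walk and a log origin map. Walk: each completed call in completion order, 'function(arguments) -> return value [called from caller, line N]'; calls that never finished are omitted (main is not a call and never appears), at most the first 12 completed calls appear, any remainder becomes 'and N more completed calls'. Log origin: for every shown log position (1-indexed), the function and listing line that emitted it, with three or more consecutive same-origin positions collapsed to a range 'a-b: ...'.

Answer: the defect is in rank_cells at line 30.
Key observation: No log line changed; the fault shows up purely in the output.
Call chain: main -> rank_cells(1, 2) (called at line 42).
First divergence: none — the logs agree in full.
Execution walk:
  collect_span([5, 4, 2, 1], 1) -> 3  [called from shape_report, line 10]
  shape_report([5, 4, 2, 1], 1) -> 3  [called from scan_readings, line 23]
  rate_window(3, 2) -> 1  [called from scan_readings, line 25]
  scan_readings([5, 4, 2, 1], 1) -> 1  [called from main, line 40]
  rank_cells(1, 2) -> -3  [called from main, line 42]
Log line origins:
  1: from main, line 39
  2: from scan_readings, line 22
  3: from shape_report, line 9
  4: from collect_span, line 2
  5: from collect_span, line 5
  6: from shape_report, line 11
  7: from rate_window, line 16
  8: from main, line 41
  9: from rank_cells, line 28
A correct fix: line 30: replace `!=` with `<`.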